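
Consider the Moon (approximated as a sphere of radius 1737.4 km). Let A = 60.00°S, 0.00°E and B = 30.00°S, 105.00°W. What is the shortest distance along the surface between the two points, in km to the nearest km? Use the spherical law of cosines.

Let φ₁ = -1.0472 rad, φ₂ = -0.5236 rad, and Δλ = -1.8326 rad.
cos c = sin φ₁ sin φ₂ + cos φ₁ cos φ₂ cos Δλ = (-0.8660)(-0.5000) + (0.5000)(0.8660)(-0.2588) = 0.32094,
so c = arccos(0.32094) = 1.24407 rad.
Distance = R·c = 1737.4 × 1.2441 ≈ 2161 km.

2161 km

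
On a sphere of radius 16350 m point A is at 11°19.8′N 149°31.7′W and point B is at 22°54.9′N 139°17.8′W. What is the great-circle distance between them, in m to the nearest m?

4322 m

With latitudes φ₁ = 11.330°, φ₂ = 22.915° and longitude difference Δλ = 10.232°:
cos c = sin φ₁ sin φ₂ + cos φ₁ cos φ₂ cos Δλ = (0.1965)(0.3894) + (0.9805)(0.9211)(0.9841) = 0.96527,
so c = arccos(0.96527) = 0.26434 rad.
Distance = R·c = 16350 × 0.2643 ≈ 4322 m.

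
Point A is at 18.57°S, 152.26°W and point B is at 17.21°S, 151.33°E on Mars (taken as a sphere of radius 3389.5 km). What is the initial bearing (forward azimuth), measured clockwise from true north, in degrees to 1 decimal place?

Δλ = -56.410° = -0.9845 rad.
y = sin Δλ · cos φ₂ = (-0.8330)(0.9552) = -0.7957
x = cos φ₁ sin φ₂ − sin φ₁ cos φ₂ cos Δλ = (0.9479)(-0.2959) − (-0.3185)(0.9552)(0.5532) = -0.1122
θ = atan2(y, x) = -98.02°; adding 360° gives 262.0°.

262.0°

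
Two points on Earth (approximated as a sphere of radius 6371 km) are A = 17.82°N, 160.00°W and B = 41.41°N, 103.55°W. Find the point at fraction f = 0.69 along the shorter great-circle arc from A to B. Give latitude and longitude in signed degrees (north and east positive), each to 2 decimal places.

The central angle between A and B is δ = 0.9310 rad.
With f = 0.69, the slerp weights are sin((1−f)δ)/sin δ = 0.3548 and sin(fδ)/sin δ = 0.7468.
Weighted sum of the unit vectors: (0.3548)·(-0.8946,-0.3256,0.3060) + (0.7468)·(-0.1757,-0.7291,0.6614) = (-0.4486, -0.6600, 0.6026).
Converting back: φ = atan2(z, √(x²+y²)) = 37.05°, λ = atan2(y, x) = -124.20°.

37.05°, -124.20°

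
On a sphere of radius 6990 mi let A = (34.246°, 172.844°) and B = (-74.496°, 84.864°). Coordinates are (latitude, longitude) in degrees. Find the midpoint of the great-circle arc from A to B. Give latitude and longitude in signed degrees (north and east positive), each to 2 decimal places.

-24.55°, 155.12°

Central angle δ = 2.1347 rad. Interpolating on the sphere with fraction f = 0.5:
P = [sin((1−f)δ)·A + sin(fδ)·B] / sin δ = 1.0364·A + 1.0364·B in Cartesian coordinates,
giving P = (-0.8252, 0.3826, -0.4154), i.e. latitude -24.55°, longitude 155.12°.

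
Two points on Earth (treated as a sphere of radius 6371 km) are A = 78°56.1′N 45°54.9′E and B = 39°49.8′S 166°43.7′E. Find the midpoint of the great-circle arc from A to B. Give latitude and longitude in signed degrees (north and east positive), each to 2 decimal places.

26.30°, 152.90°

Central angle δ = 2.3520 rad. Interpolating on the sphere with fraction f = 0.5:
P = [sin((1−f)δ)·A + sin(fδ)·B] / sin δ = 1.2999·A + 1.2999·B in Cartesian coordinates,
giving P = (-0.7980, 0.4084, 0.4431), i.e. latitude 26.30°, longitude 152.90°.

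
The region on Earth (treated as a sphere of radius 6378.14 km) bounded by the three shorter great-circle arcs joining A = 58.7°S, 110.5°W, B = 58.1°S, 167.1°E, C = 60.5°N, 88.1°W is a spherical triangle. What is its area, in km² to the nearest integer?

55958254 km²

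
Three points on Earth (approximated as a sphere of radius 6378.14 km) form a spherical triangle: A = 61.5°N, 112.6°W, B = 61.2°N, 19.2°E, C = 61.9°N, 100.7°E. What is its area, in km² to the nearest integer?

12243169 km²

Side lengths (central angles): a = 0.6325, b = 0.9430, c = 0.9060 rad; semiperimeter s = 1.2407.
By l'Huilier's theorem, tan(E/4) = √[tan(s/2) tan((s−a)/2) tan((s−b)/2) tan((s−c)/2)], giving spherical excess E = 0.3010 rad.
Area = E·R² = 0.3010 × (6378.14)² ≈ 12243169 km².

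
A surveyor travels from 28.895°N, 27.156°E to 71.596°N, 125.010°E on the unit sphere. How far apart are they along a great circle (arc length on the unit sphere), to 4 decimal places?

In radians: φ₁ = 0.5043, φ₂ = 1.2496, Δλ = 97.854° = 1.7079 rad.
cos c = sin φ₁ sin φ₂ + cos φ₁ cos φ₂ cos Δλ = (0.4832)(0.9489) + (0.8755)(0.3157)(-0.1366) = 0.42072,
so c = arccos(0.42072) = 1.13656 rad.
On the unit sphere the arc length equals the central angle: 1.1366.

1.1366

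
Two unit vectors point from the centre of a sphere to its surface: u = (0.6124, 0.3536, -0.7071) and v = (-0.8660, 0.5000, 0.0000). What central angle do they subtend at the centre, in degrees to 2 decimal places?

110.70°

u·v = -0.3535; |u| = 1.0000, |v| = 1.0000.
cos θ = (u·v)/(|u||v|) = -0.3535, so θ = 110.70°.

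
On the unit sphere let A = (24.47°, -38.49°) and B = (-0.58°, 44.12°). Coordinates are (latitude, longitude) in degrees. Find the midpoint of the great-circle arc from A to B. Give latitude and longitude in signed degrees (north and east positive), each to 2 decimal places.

The central angle between A and B is δ = 1.4577 rad.
With f = 0.5, the slerp weights are sin((1−f)δ)/sin δ = 0.6703 and sin(fδ)/sin δ = 0.6703.
Weighted sum of the unit vectors: (0.6703)·(0.7124,-0.5665,0.4142) + (0.6703)·(0.7178,0.6961,-0.0101) = (0.9587, 0.0869, 0.2709).
Converting back: φ = atan2(z, √(x²+y²)) = 15.72°, λ = atan2(y, x) = 5.18°.

15.72°, 5.18°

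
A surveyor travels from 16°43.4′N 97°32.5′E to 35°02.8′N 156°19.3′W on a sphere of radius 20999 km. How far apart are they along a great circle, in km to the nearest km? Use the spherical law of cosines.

Let φ₁ = 0.2919 rad, φ₂ = 0.6117 rad, and Δλ = 1.8524 rad.
cos c = sin φ₁ sin φ₂ + cos φ₁ cos φ₂ cos Δλ = (0.2878)(0.5742) + (0.9577)(0.8187)(-0.2779) = -0.05267,
so c = arccos(-0.05267) = 1.62349 rad.
Distance = R·c = 20999 × 1.6235 ≈ 34092 km.

34092 km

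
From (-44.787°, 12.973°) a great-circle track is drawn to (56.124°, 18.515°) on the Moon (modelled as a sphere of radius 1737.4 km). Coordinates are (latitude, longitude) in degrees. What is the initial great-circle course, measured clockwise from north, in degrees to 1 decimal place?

3.1°

Δλ = 5.542° = 0.0967 rad.
y = sin Δλ · cos φ₂ = (0.0966)(0.5574) = 0.0538
x = cos φ₁ sin φ₂ − sin φ₁ cos φ₂ cos Δλ = (0.7097)(0.8302) − (-0.7045)(0.5574)(0.9953) = 0.9801
θ = atan2(y, x) = 3.14°, so the bearing is 3.1°.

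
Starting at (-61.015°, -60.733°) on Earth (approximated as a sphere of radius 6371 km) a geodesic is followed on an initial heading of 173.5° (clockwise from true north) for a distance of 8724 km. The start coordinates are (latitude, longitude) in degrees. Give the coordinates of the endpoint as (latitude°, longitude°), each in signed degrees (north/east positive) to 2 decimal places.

Angular distance δ = d/R = 8724/6371 = 1.36933 rad; initial bearing θ = 3.0281 rad.
sin φ₂ = sin φ₁ cos δ + cos φ₁ sin δ cos θ = (-0.8747)(0.2001) + (0.4846)(0.9798)(-0.9936) = -0.6468, so φ₂ = -40.30°.
Δλ = atan2(sin θ sin δ cos φ₁, cos δ − sin φ₁ sin φ₂) = atan2(0.0537, -0.3657) = 171.638°.
λ₂ = -60.733° + 171.638° = 110.91°.

-40.30°, 110.91°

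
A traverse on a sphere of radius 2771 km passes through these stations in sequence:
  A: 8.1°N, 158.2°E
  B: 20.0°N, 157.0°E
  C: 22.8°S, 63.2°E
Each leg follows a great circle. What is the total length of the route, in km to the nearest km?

Leg A→B: central angle 0.2087 rad, distance 578.3 km.
Leg B→C: central angle 1.7619 rad, distance 4882.2 km.
Total: 578.3 + 4882.2 ≈ 5460 km.

5460 km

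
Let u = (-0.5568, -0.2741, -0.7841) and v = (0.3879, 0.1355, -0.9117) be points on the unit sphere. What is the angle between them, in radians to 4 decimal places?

1.0908 rad

u·v = 0.4617; |u| = 1.0000, |v| = 1.0000.
cos θ = (u·v)/(|u||v|) = 0.4617, so θ = 1.0908 rad.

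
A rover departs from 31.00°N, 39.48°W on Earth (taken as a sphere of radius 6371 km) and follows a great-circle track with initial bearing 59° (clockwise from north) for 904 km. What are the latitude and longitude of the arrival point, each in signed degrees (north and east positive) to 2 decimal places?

34.91°, -30.98°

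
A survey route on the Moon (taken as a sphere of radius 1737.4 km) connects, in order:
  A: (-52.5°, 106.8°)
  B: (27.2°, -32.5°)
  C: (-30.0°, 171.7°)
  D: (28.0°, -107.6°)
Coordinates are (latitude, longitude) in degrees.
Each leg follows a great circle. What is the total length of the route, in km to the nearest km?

Leg A→B: central angle 2.4546 rad, distance 4264.5 km.
Leg B→C: central angle 2.7683 rad, distance 4809.6 km.
Leg C→D: central angle 1.6822 rad, distance 2922.6 km.
Total: 4264.5 + 4809.6 + 2922.6 ≈ 11997 km.

11997 km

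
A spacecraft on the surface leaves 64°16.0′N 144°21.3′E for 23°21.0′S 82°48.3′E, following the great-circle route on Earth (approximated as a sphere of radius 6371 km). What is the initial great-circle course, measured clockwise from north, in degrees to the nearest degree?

235°

Δλ = -61.550° = -1.0743 rad.
y = sin Δλ · cos φ₂ = (-0.8792)(0.9181) = -0.8072
x = cos φ₁ sin φ₂ − sin φ₁ cos φ₂ cos Δλ = (0.4342)(-0.3963) − (0.9008)(0.9181)(0.4764) = -0.5661
θ = atan2(y, x) = -125.04°; adding 360° gives 235°.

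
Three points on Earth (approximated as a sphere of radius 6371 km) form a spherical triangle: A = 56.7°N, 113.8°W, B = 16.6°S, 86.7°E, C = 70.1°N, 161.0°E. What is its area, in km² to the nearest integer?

Side lengths (central angles): a = 1.7522, b = 0.6409, c = 2.3915 rad; semiperimeter s = 2.3923.
By l'Huilier's theorem, tan(E/4) = √[tan(s/2) tan((s−a)/2) tan((s−b)/2) tan((s−c)/2)], giving spherical excess E = 0.0809 rad.
Area = E·R² = 0.0809 × (6371)² ≈ 3284002 km².

3284002 km²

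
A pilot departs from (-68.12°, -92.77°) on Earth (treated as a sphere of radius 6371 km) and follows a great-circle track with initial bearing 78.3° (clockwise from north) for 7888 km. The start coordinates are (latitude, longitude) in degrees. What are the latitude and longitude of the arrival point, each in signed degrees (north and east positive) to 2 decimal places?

-13.39°, -20.71°

Angular distance δ = d/R = 7888/6371 = 1.23811 rad; initial bearing θ = 1.3666 rad.
sin φ₂ = sin φ₁ cos δ + cos φ₁ sin δ cos θ = (-0.9280)(0.3266) + (0.3727)(0.9452)(0.2028) = -0.2316, so φ₂ = -13.39°.
Δλ = atan2(sin θ sin δ cos φ₁, cos δ − sin φ₁ sin φ₂) = atan2(0.3449, 0.1116) = 72.065°.
λ₂ = -92.770° + 72.065° = -20.71°.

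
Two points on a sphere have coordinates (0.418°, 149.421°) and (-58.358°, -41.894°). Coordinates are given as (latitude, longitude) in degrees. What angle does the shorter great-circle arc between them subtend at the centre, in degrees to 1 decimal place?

121.4°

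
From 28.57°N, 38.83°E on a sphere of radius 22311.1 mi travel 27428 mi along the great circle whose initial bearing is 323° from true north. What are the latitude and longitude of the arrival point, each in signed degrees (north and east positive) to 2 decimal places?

Angular distance δ = d/R = 27428/22311.1 = 1.22934 rad; initial bearing θ = 5.6374 rad.
sin φ₂ = sin φ₁ cos δ + cos φ₁ sin δ cos θ = (0.4782)(0.3349) + (0.8782)(0.9423)(0.7986) = 0.8210, so φ₂ = 55.19°.
Δλ = atan2(sin θ sin δ cos φ₁, cos δ − sin φ₁ sin φ₂) = atan2(-0.4980, -0.0578) = -96.619°.
λ₂ = 38.830° − 96.619° = -57.79°.

55.19°, -57.79°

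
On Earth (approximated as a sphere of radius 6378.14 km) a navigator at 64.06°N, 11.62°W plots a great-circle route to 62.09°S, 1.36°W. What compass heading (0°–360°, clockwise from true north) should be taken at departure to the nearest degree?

174°

With φ₁ = 1.1181, φ₂ = -1.0837, Δλ = 0.1791 rad, the forward-azimuth formula gives
θ = atan2( sin Δλ cos φ₂ , cos φ₁ sin φ₂ − sin φ₁ cos φ₂ cos Δλ ) = atan2(0.0834, -0.8007) = 174.06°.
So the initial bearing is 174°.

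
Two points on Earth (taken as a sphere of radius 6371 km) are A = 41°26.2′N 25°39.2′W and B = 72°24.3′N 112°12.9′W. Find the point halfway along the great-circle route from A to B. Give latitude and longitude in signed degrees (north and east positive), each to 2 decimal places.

The central angle between A and B is δ = 0.8705 rad.
With f = 0.5, the slerp weights are sin((1−f)δ)/sin δ = 0.5514 and sin(fδ)/sin δ = 0.5514.
Weighted sum of the unit vectors: (0.5514)·(0.6758,-0.3246,0.6618) + (0.5514)·(-0.1143,-0.2798,0.9532) = (0.3096, -0.3333, 0.8905).
Converting back: φ = atan2(z, √(x²+y²)) = 62.94°, λ = atan2(y, x) = -47.11°.

62.94°, -47.11°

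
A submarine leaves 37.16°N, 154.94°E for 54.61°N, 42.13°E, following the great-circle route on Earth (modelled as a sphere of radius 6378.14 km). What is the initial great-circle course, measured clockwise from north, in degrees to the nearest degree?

326°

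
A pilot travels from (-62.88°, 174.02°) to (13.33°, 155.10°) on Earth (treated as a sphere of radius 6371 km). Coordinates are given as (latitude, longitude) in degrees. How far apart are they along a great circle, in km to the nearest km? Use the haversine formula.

Let φ₁ = -1.0975 rad, φ₂ = 0.2327 rad, and Δλ = -0.3302 rad.
Haversine: a = sin²(Δφ/2) + cos φ₁ cos φ₂ sin²(Δλ/2) = 0.3808 + (0.4559)(0.9731)(0.0270) = 0.39280.
Central angle c = 2·arcsin(√a) = 1.35472 rad.
Distance = R·c = 6371 × 1.3547 ≈ 8631 km.

8631 km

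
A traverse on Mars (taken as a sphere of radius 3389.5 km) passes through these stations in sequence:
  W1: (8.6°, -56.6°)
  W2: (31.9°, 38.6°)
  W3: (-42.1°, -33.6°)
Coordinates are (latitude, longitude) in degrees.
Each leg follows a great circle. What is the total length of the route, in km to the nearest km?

11189 km

Leg W1→W2: central angle 1.5679 rad, distance 5314.2 km.
Leg W2→W3: central angle 1.7332 rad, distance 5874.8 km.
Total: 5314.2 + 5874.8 ≈ 11189 km.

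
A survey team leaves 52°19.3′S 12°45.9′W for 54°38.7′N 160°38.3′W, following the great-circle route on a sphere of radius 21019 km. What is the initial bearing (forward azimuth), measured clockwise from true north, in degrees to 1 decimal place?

289.8°

Δλ = -147.873° = -2.5809 rad.
y = sin Δλ · cos φ₂ = (-0.5318)(0.5786) = -0.3077
x = cos φ₁ sin φ₂ − sin φ₁ cos φ₂ cos Δλ = (0.6112)(0.8156) − (-0.7915)(0.5786)(-0.8469) = 0.1107
θ = atan2(y, x) = -70.22°; adding 360° gives 289.8°.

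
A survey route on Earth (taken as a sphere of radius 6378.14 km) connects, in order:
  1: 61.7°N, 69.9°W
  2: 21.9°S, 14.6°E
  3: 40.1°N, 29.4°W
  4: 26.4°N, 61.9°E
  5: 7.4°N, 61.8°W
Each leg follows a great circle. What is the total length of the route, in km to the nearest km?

41306 km

Leg 1→2: central angle 1.8611 rad, distance 11870.4 km.
Leg 2→3: central angle 1.2971 rad, distance 8273.2 km.
Leg 3→4: central angle 1.2965 rad, distance 8269.4 km.
Leg 4→5: central angle 2.0215 rad, distance 12893.2 km.
Total: 11870.4 + 8273.2 + 8269.4 + 12893.2 ≈ 41306 km.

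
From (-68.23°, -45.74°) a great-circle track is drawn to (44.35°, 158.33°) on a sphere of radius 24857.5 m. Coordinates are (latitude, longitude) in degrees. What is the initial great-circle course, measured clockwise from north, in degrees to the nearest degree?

220°

With φ₁ = -1.1908, φ₂ = 0.7741, Δλ = -2.7215 rad, the forward-azimuth formula gives
θ = atan2( sin Δλ cos φ₂ , cos φ₁ sin φ₂ − sin φ₁ cos φ₂ cos Δλ ) = atan2(-0.2916, -0.3471) = -139.96°.
Adding 360° brings this into [0°, 360°): 220°.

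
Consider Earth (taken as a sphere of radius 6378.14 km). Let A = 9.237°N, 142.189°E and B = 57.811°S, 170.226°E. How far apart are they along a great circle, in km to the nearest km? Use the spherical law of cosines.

7886 km

In radians: φ₁ = 0.1612, φ₂ = -1.0090, Δλ = 28.037° = 0.4893 rad.
cos c = sin φ₁ sin φ₂ + cos φ₁ cos φ₂ cos Δλ = (0.1605)(-0.8463) + (0.9870)(0.5327)(0.8826) = 0.32825,
so c = arccos(0.32825) = 1.23634 rad.
Distance = R·c = 6378.14 × 1.2363 ≈ 7886 km.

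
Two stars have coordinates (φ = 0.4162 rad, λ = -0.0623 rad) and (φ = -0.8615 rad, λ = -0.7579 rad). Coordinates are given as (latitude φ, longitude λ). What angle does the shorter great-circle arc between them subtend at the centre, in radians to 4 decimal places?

1.4197 rad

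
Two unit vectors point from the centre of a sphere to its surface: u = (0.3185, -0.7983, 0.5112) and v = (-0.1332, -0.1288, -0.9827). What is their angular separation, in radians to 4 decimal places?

u·v = -0.4420; |u| = 1.0000, |v| = 1.0000.
cos θ = (u·v)/(|u||v|) = -0.4419, so θ = 2.0286 rad.

2.0286 rad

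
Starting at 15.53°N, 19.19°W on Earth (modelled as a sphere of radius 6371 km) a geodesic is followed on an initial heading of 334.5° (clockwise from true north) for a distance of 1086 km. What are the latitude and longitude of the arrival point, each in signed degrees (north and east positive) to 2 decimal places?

24.29°, -23.79°

Angular distance δ = d/R = 1086/6371 = 0.17046 rad; initial bearing θ = 5.8381 rad.
sin φ₂ = sin φ₁ cos δ + cos φ₁ sin δ cos θ = (0.2677)(0.9855) + (0.9635)(0.1696)(0.9026) = 0.4114, so φ₂ = 24.29°.
Δλ = atan2(sin θ sin δ cos φ₁, cos δ − sin φ₁ sin φ₂) = atan2(-0.0704, 0.8754) = -4.596°.
λ₂ = -19.190° − 4.596° = -23.79°.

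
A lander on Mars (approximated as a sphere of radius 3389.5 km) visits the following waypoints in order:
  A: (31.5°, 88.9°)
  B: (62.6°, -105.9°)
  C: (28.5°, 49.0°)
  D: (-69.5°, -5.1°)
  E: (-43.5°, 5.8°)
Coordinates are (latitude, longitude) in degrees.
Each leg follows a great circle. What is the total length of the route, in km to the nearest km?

Leg A→B: central angle 1.4862 rad, distance 5037.4 km.
Leg B→C: central angle 1.5134 rad, distance 5129.6 km.
Leg C→D: central angle 1.8405 rad, distance 6238.5 km.
Leg D→E: central angle 0.4641 rad, distance 1573.2 km.
Total: 5037.4 + 5129.6 + 6238.5 + 1573.2 ≈ 17979 km.

17979 km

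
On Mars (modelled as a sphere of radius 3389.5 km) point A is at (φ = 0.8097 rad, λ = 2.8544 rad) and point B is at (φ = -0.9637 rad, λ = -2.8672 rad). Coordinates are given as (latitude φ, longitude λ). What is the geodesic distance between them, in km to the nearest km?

In radians: φ₁ = 0.8097, φ₂ = -0.9637, Δλ = 32.176° = 0.5616 rad.
cos c = sin φ₁ sin φ₂ + cos φ₁ cos φ₂ cos Δλ = (0.7241)(-0.8213) + (0.6897)(0.5705)(0.8464) = -0.26165,
so c = arccos(-0.26165) = 1.83553 rad.
Distance = R·c = 3389.5 × 1.8355 ≈ 6222 km.

6222 km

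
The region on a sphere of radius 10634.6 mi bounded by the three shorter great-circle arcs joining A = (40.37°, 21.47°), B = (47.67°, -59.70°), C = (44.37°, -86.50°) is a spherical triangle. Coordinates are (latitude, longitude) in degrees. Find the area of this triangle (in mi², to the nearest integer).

Side lengths (central angles): a = 0.3282, b = 1.2819, c = 0.9793 rad; semiperimeter s = 1.2947.
By l'Huilier's theorem, tan(E/4) = √[tan(s/2) tan((s−a)/2) tan((s−b)/2) tan((s−c)/2)], giving spherical excess E = 0.0803 rad.
Area = E·R² = 0.0803 × (10634.6)² ≈ 9087056 mi².

9087056 mi²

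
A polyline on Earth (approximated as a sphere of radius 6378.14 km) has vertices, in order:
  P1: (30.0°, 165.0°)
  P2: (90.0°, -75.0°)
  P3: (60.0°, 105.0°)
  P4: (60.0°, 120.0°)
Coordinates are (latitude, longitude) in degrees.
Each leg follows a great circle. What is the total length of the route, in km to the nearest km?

Leg P1→P2: central angle 1.0472 rad, distance 6679.2 km.
Leg P2→P3: central angle 0.5236 rad, distance 3339.6 km.
Leg P3→P4: central angle 0.1306 rad, distance 833.1 km.
Total: 6679.2 + 3339.6 + 833.1 ≈ 10852 km.

10852 km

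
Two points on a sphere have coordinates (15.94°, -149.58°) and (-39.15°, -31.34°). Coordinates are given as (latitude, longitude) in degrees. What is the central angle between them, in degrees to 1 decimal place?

With latitudes φ₁ = 15.940°, φ₂ = -39.150° and longitude difference Δλ = 118.240°:
cos c = sin φ₁ sin φ₂ + cos φ₁ cos φ₂ cos Δλ = (0.2746)(-0.6314) + (0.9615)(0.7755)(-0.4732) = -0.52622,
so c = arccos(-0.52622) = 2.12494 rad.
So the angular separation is 121.8°.

121.8°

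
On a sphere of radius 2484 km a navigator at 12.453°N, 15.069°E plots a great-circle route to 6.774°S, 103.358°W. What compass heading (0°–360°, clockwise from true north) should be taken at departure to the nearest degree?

Δλ = -118.427° = -2.0669 rad.
y = sin Δλ · cos φ₂ = (-0.8794)(0.9930) = -0.8733
x = cos φ₁ sin φ₂ − sin φ₁ cos φ₂ cos Δλ = (0.9765)(-0.1180) − (0.2156)(0.9930)(-0.4760) = -0.0132
θ = atan2(y, x) = -90.87°; adding 360° gives 269°.

269°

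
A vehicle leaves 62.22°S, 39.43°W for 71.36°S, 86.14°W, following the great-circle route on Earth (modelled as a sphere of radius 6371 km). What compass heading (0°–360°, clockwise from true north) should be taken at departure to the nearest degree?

223°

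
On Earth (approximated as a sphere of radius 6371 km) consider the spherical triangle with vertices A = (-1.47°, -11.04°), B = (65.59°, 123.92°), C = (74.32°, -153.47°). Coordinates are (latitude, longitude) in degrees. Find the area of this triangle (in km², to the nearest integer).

Side lengths (central angles): a = 0.4711, b = 1.8120, c = 1.8915 rad; semiperimeter s = 2.0873.
By l'Huilier's theorem, tan(E/4) = √[tan(s/2) tan((s−a)/2) tan((s−b)/2) tan((s−c)/2)], giving spherical excess E = 0.6205 rad.
Area = E·R² = 0.6205 × (6371)² ≈ 25184886 km².

25184886 km²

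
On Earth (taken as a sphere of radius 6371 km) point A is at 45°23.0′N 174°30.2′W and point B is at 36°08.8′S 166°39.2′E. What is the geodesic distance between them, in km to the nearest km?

With latitudes φ₁ = 45.383°, φ₂ = -36.147° and longitude difference Δλ = -18.843°:
cos c = sin φ₁ sin φ₂ + cos φ₁ cos φ₂ cos Δλ = (0.7118)(-0.5899) + (0.7024)(0.8075)(0.9464) = 0.11689,
so c = arccos(0.11689) = 1.45363 rad.
Distance = R·c = 6371 × 1.4536 ≈ 9261 km.

9261 km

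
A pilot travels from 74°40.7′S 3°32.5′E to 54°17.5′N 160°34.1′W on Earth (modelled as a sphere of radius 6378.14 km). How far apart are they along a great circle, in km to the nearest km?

17663 km

Let φ₁ = -1.3034 rad, φ₂ = 0.9476 rad, and Δλ = -2.8643 rad.
cos c = sin φ₁ sin φ₂ + cos φ₁ cos φ₂ cos Δλ = (-0.9645)(0.8120) + (0.2642)(0.5837)(-0.9618) = -0.93147,
so c = arccos(-0.93147) = 2.76923 rad.
Distance = R·c = 6378.14 × 2.7692 ≈ 17663 km.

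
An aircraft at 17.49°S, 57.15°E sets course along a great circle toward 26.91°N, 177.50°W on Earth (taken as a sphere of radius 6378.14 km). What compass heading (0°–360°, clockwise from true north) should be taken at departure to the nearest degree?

Δλ = 125.350° = 2.1878 rad.
y = sin Δλ · cos φ₂ = (0.8156)(0.8917) = 0.7273
x = cos φ₁ sin φ₂ − sin φ₁ cos φ₂ cos Δλ = (0.9538)(0.4526) − (-0.3005)(0.8917)(-0.5786) = 0.2766
θ = atan2(y, x) = 69.18°, so the bearing is 69°.

69°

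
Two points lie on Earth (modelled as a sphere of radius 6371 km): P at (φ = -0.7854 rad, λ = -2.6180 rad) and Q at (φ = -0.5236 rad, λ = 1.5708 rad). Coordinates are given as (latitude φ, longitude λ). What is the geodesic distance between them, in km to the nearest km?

9706 km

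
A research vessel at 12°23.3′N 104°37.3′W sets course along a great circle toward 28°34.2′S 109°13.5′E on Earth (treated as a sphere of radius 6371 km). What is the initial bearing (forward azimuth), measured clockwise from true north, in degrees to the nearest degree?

With φ₁ = 0.2162, φ₂ = -0.4986, Δλ = -2.5509 rad, the forward-azimuth formula gives
θ = atan2( sin Δλ cos φ₂ , cos φ₁ sin φ₂ − sin φ₁ cos φ₂ cos Δλ ) = atan2(-0.4892, -0.3106) = -122.42°.
Adding 360° brings this into [0°, 360°): 238°.

238°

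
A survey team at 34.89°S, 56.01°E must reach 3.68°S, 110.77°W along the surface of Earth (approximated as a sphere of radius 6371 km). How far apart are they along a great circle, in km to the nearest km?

15509 km

Let φ₁ = -0.6089 rad, φ₂ = -0.0642 rad, and Δλ = -2.9109 rad.
cos c = sin φ₁ sin φ₂ + cos φ₁ cos φ₂ cos Δλ = (-0.5720)(-0.0642) + (0.8203)(0.9979)(-0.9735) = -0.76015,
so c = arccos(-0.76015) = 2.43435 rad.
Distance = R·c = 6371 × 2.4343 ≈ 15509 km.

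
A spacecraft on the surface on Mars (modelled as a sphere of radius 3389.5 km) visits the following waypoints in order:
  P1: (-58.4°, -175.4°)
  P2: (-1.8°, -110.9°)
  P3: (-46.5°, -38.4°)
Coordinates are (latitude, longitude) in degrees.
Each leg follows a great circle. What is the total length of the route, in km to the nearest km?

8999 km

Leg P1→P2: central angle 1.3158 rad, distance 4460.0 km.
Leg P2→P3: central angle 1.3391 rad, distance 4538.7 km.
Total: 4460.0 + 4538.7 ≈ 8999 km.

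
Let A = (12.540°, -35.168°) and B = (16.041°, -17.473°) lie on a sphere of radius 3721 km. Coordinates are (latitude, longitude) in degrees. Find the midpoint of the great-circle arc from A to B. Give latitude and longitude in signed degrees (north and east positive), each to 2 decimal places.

Central angle δ = 0.3053 rad. Interpolating on the sphere with fraction f = 0.5:
P = [sin((1−f)δ)·A + sin(fδ)·B] / sin δ = 0.5059·A + 0.5059·B in Cartesian coordinates,
giving P = (0.8674, -0.4304, 0.2496), i.e. latitude 14.46°, longitude -26.39°.

14.46°, -26.39°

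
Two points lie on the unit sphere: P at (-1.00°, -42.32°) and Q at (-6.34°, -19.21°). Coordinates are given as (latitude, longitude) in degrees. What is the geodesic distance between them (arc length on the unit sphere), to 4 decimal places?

0.4130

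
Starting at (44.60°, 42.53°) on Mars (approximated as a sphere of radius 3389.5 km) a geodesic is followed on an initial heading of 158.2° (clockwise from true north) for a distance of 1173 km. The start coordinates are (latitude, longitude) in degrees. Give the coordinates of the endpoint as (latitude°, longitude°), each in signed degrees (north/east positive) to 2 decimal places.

Angular distance δ = d/R = 1173/3389.5 = 0.34607 rad; initial bearing θ = 2.7611 rad.
sin φ₂ = sin φ₁ cos δ + cos φ₁ sin δ cos θ = (0.7022)(0.9407) + (0.7120)(0.3392)(-0.9285) = 0.4363, so φ₂ = 25.87°.
Δλ = atan2(sin θ sin δ cos φ₁, cos δ − sin φ₁ sin φ₂) = atan2(0.0897, 0.6344) = 8.048°.
λ₂ = 42.530° + 8.048° = 50.58°.

25.87°, 50.58°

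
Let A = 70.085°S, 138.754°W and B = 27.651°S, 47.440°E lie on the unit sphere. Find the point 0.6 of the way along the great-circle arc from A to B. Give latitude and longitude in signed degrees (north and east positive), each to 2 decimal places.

-60.48°, 49.78°

Central angle δ = 1.4340 rad. Interpolating on the sphere with fraction f = 0.6:
P = [sin((1−f)δ)·A + sin(fδ)·B] / sin δ = 0.5478·A + 0.7653·B in Cartesian coordinates,
giving P = (0.3182, 0.3763, -0.8702), i.e. latitude -60.48°, longitude 49.78°.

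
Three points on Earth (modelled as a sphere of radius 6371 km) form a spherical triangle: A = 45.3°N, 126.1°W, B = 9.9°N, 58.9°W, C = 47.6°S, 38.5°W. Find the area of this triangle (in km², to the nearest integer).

Side lengths (central angles): a = 1.0522, b = 2.1002, c = 1.1694 rad; semiperimeter s = 2.1609.
By l'Huilier's theorem, tan(E/4) = √[tan(s/2) tan((s−a)/2) tan((s−b)/2) tan((s−c)/2)], giving spherical excess E = 0.5485 rad.
Area = E·R² = 0.5485 × (6371)² ≈ 22262359 km².

22262359 km²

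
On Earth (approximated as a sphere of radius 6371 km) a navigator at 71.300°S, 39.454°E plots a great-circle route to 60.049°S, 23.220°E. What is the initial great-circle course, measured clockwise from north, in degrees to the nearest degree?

322°

Δλ = -16.234° = -0.2833 rad.
y = sin Δλ · cos φ₂ = (-0.2796)(0.4993) = -0.1396
x = cos φ₁ sin φ₂ − sin φ₁ cos φ₂ cos Δλ = (0.3206)(-0.8665) − (-0.9472)(0.4993)(0.9601) = 0.1763
θ = atan2(y, x) = -38.38°; adding 360° gives 322°.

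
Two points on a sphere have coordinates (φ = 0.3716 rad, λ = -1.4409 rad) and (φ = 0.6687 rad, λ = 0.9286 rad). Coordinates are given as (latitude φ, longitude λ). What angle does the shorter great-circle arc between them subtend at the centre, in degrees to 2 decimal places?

Let φ₁ = 0.3716 rad, φ₂ = 0.6687 rad, and Δλ = 2.3695 rad.
cos c = sin φ₁ sin φ₂ + cos φ₁ cos φ₂ cos Δλ = (0.3631)(0.6200) + (0.9317)(0.7846)(-0.7165) = -0.29867,
so c = arccos(-0.29867) = 1.87409 rad.
So the angular separation is 107.38°.

107.38°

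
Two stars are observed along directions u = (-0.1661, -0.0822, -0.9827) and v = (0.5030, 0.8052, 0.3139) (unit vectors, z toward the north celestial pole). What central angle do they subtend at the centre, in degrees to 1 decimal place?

117.3°

u·v = -0.4582; |u| = 1.0000, |v| = 0.9999.
cos θ = (u·v)/(|u||v|) = -0.4582, so θ = 117.3°.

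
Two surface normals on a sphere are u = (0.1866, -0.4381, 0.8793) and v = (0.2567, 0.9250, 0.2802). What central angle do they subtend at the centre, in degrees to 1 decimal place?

96.4°

u·v = -0.1110; |u| = 1.0000, |v| = 1.0000.
cos θ = (u·v)/(|u||v|) = -0.1110, so θ = 96.4°.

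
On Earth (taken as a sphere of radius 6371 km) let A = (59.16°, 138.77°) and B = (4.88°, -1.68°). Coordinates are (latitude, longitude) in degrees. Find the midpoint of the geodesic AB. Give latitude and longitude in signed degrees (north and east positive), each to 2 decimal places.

Central angle δ = 1.8974 rad. Interpolating on the sphere with fraction f = 0.5:
P = [sin((1−f)δ)·A + sin(fδ)·B] / sin δ = 0.8580·A + 0.8580·B in Cartesian coordinates,
giving P = (0.5237, 0.2648, 0.8097), i.e. latitude 54.06°, longitude 26.82°.

54.06°, 26.82°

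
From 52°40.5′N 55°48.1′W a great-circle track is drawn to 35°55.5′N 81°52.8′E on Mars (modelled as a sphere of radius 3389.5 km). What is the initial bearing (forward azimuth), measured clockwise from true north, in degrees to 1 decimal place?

33.2°

With φ₁ = 0.9194, φ₂ = 0.6270, Δλ = 2.4030 rad, the forward-azimuth formula gives
θ = atan2( sin Δλ cos φ₂ , cos φ₁ sin φ₂ − sin φ₁ cos φ₂ cos Δλ ) = atan2(0.5452, 0.8319) = 33.24°.
So the initial bearing is 33.2°.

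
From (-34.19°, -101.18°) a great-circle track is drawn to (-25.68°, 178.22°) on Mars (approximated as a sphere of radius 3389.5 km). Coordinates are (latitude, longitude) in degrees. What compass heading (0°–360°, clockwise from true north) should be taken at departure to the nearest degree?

253°

With φ₁ = -0.5967, φ₂ = -0.4482, Δλ = -1.4067 rad, the forward-azimuth formula gives
θ = atan2( sin Δλ cos φ₂ , cos φ₁ sin φ₂ − sin φ₁ cos φ₂ cos Δλ ) = atan2(-0.8891, -0.2757) = -107.23°.
Adding 360° brings this into [0°, 360°): 253°.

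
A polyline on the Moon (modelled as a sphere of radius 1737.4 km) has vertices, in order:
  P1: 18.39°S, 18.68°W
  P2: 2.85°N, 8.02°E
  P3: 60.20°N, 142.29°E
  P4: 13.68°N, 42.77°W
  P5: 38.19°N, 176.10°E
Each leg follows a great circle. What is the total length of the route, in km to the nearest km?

Leg P1→P2: central angle 0.5899 rad, distance 1024.8 km.
Leg P2→P3: central angle 1.8790 rad, distance 3264.5 km.
Leg P3→P4: central angle 1.8502 rad, distance 3214.5 km.
Leg P4→P5: central angle 2.0357 rad, distance 3536.9 km.
Total: 1024.8 + 3264.5 + 3214.5 + 3536.9 ≈ 11041 km.

11041 km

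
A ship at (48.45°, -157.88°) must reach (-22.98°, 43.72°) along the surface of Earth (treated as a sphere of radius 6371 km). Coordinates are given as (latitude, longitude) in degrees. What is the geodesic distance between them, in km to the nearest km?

16602 km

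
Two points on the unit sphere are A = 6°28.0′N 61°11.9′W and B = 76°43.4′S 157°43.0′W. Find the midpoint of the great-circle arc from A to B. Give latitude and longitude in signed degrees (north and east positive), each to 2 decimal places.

-40.88°, -74.47°

Central angle δ = 1.7067 rad. Interpolating on the sphere with fraction f = 0.5:
P = [sin((1−f)δ)·A + sin(fδ)·B] / sin δ = 0.7605·A + 0.7605·B in Cartesian coordinates,
giving P = (0.2025, -0.7284, -0.6545), i.e. latitude -40.88°, longitude -74.47°.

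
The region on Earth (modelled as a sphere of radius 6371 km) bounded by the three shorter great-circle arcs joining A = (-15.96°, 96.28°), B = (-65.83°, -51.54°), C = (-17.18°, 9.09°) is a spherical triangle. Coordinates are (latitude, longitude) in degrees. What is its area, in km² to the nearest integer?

42496120 km²

Side lengths (central angles): a = 1.0913, b = 1.4442, c = 1.6532 rad; semiperimeter s = 2.0944.
By l'Huilier's theorem, tan(E/4) = √[tan(s/2) tan((s−a)/2) tan((s−b)/2) tan((s−c)/2)], giving spherical excess E = 1.0470 rad.
Area = E·R² = 1.0470 × (6371)² ≈ 42496120 km².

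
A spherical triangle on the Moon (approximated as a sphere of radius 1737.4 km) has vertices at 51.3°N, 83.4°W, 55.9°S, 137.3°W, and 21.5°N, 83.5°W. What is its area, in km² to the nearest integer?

Side lengths (central angles): a = 1.5662, b = 0.5201, c = 2.0261 rad; semiperimeter s = 2.0562.
By l'Huilier's theorem, tan(E/4) = √[tan(s/2) tan((s−a)/2) tan((s−b)/2) tan((s−c)/2)], giving spherical excess E = 0.3100 rad.
Area = E·R² = 0.3100 × (1737.4)² ≈ 935789 km².

935789 km²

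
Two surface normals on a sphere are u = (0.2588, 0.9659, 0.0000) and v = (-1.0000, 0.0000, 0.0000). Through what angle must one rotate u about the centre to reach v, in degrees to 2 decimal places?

105.00°

u·v = -0.2588; |u| = 1.0000, |v| = 1.0000.
cos θ = (u·v)/(|u||v|) = -0.2588, so θ = 105.00°.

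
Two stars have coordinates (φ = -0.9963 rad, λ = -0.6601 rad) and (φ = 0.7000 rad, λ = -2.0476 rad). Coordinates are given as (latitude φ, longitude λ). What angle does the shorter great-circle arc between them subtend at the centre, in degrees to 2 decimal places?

117.71°

With latitudes φ₁ = -57.084°, φ₂ = 40.107° and longitude difference Δλ = -79.498°:
cos c = sin φ₁ sin φ₂ + cos φ₁ cos φ₂ cos Δλ = (-0.8395)(0.6442) + (0.5434)(0.7648)(0.1823) = -0.46504,
so c = arccos(-0.46504) = 2.05448 rad.
So the angular separation is 117.71°.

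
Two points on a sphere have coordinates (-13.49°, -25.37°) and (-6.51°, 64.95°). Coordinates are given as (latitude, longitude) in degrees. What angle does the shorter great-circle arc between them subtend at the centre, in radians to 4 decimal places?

1.5497 rad

In radians: φ₁ = -0.2354, φ₂ = -0.1136, Δλ = 90.320° = 1.5764 rad.
cos c = sin φ₁ sin φ₂ + cos φ₁ cos φ₂ cos Δλ = (-0.2333)(-0.1134) + (0.9724)(0.9936)(-0.0056) = 0.02105,
so c = arccos(0.02105) = 1.54974 rad.
So the angular separation is 1.5497 rad.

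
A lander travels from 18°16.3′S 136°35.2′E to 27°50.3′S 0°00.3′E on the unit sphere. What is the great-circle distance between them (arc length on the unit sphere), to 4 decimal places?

In radians: φ₁ = -0.3189, φ₂ = -0.4859, Δλ = -136.582° = -2.3838 rad.
cos c = sin φ₁ sin φ₂ + cos φ₁ cos φ₂ cos Δλ = (-0.3135)(-0.4670) + (0.9496)(0.8843)(-0.7264) = -0.46350,
so c = arccos(-0.46350) = 2.05274 rad.
On the unit sphere the arc length equals the central angle: 2.0527.

2.0527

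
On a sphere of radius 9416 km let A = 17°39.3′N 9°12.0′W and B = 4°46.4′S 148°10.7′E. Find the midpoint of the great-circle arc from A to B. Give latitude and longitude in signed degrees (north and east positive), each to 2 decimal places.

29.77°, 75.87°

Central angle δ = 2.6947 rad. Interpolating on the sphere with fraction f = 0.5:
P = [sin((1−f)δ)·A + sin(fδ)·B] / sin δ = 2.2562·A + 2.2562·B in Cartesian coordinates,
giving P = (0.2118, 0.8418, 0.4965), i.e. latitude 29.77°, longitude 75.87°.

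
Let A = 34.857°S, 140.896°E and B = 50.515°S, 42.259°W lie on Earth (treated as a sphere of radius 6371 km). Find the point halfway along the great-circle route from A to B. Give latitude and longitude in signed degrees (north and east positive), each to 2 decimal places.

-81.99°, 151.57°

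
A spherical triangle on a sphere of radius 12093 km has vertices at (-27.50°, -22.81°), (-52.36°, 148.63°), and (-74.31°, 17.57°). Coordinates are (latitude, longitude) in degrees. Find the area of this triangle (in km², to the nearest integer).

Side lengths (central angles): a = 0.8581, b = 0.8927, c = 1.7416 rad; semiperimeter s = 1.7462.
By l'Huilier's theorem, tan(E/4) = √[tan(s/2) tan((s−a)/2) tan((s−b)/2) tan((s−c)/2)], giving spherical excess E = 0.0974 rad.
Area = E·R² = 0.0974 × (12093)² ≈ 14249730 km².

14249730 km²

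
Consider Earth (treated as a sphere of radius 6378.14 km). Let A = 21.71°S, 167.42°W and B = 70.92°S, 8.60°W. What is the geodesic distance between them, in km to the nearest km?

9595 km

In radians: φ₁ = -0.3789, φ₂ = -1.2378, Δλ = 158.820° = 2.7719 rad.
cos c = sin φ₁ sin φ₂ + cos φ₁ cos φ₂ cos Δλ = (-0.3699)(-0.9451) + (0.9291)(0.3269)(-0.9324) = 0.06640,
so c = arccos(0.06640) = 1.50435 rad.
Distance = R·c = 6378.14 × 1.5043 ≈ 9595 km.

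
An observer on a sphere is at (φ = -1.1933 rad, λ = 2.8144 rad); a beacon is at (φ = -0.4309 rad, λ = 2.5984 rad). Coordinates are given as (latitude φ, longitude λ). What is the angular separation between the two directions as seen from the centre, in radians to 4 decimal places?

Let φ₁ = -1.1933 rad, φ₂ = -0.4309 rad, and Δλ = -0.2160 rad.
cos c = sin φ₁ sin φ₂ + cos φ₁ cos φ₂ cos Δλ = (-0.9296)(-0.4177) + (0.3686)(0.9086)(0.9768) = 0.71540,
so c = arccos(0.71540) = 0.77360 rad.
So the angular separation is 0.7736 rad.

0.7736 rad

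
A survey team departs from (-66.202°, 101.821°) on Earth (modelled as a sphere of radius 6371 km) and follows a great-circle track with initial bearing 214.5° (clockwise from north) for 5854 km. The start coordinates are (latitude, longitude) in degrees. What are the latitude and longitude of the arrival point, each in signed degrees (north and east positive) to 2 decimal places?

-55.03°, -26.40°

Angular distance δ = d/R = 5854/6371 = 0.91885 rad; initial bearing θ = 3.7437 rad.
sin φ₂ = sin φ₁ cos δ + cos φ₁ sin δ cos θ = (-0.9150)(0.6067) + (0.4035)(0.7949)(-0.8241) = -0.8195, so φ₂ = -55.03°.
Δλ = atan2(sin θ sin δ cos φ₁, cos δ − sin φ₁ sin φ₂) = atan2(-0.1817, -0.1431) = -128.221°.
λ₂ = 101.821° − 128.221° = -26.40°.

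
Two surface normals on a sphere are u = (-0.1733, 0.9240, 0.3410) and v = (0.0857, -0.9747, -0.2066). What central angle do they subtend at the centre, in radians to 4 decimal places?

2.9732 rad

u·v = -0.9859; |u| = 1.0000, |v| = 1.0000.
cos θ = (u·v)/(|u||v|) = -0.9858, so θ = 2.9732 rad.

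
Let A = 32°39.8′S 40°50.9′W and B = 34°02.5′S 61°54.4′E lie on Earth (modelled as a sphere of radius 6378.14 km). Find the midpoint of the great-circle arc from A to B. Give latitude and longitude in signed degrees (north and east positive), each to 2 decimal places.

-46.52°, 9.96°

The central angle between A and B is δ = 1.4221 rad.
With f = 0.5, the slerp weights are sin((1−f)δ)/sin δ = 0.6599 and sin(fδ)/sin δ = 0.6599.
Weighted sum of the unit vectors: (0.6599)·(0.6368,-0.5506,-0.5397) + (0.6599)·(0.3902,0.7310,-0.5598) = (0.6778, 0.1190, -0.7256).
Converting back: φ = atan2(z, √(x²+y²)) = -46.52°, λ = atan2(y, x) = 9.96°.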